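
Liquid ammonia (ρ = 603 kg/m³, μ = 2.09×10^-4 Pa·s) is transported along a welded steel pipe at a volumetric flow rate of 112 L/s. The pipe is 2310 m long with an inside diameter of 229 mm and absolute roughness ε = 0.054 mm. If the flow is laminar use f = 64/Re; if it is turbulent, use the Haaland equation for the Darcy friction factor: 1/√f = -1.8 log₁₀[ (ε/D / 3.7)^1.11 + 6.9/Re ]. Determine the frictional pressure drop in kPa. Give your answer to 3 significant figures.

Q = 112 L/s = 112/1000 = 0.112 m³/s.
Cross-sectional area A = πD²/4 = π(0.229)²/4 = 0.04119 m²; mean velocity V = Q/A = 0.112/0.04119 = 2.719 m/s.
Reynolds number Re = ρVD/μ = 603 · 2.719 · 0.229 / 0.000209 = 1.797e+06.
Re > 4000 → turbulent. Relative roughness ε/D = 5.4e-05/0.229 = 0.000236. Haaland: 1/√f = -1.8 log₁₀[(0.000236/3.7)^1.11 + 6.9/1.797e+06] = -1.8 log₁₀[2.2e-05 + 3.84e-06] = 8.257, so f = 0.01467.
Darcy-Weisbach: ΔP = f(L/D)(ρV²/2) = 0.01467·(2310/0.229)·(603·2.719²/2) = 0.01467·1.009e+04·2229 = 3.298e+05 Pa.
ΔP = 3.298e+05 Pa = 330 kPa.

ΔP ≈ 330 kPa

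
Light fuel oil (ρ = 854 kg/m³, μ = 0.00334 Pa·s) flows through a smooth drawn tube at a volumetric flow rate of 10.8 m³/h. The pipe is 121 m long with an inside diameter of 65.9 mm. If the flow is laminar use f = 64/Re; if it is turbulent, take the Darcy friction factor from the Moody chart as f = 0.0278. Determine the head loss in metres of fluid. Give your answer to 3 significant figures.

h_f ≈ 2.01 m

Q = 10.8 m³/h = 10.8/3600 = 0.003 m³/s.
Cross-sectional area A = πD²/4 = π(0.0659)²/4 = 0.003411 m²; mean velocity V = Q/A = 0.003/0.003411 = 0.8796 m/s.
Reynolds number Re = ρVD/μ = 854 · 0.8796 · 0.0659 / 0.00334 = 1.482e+04.
Re > 4000 → turbulent; use the Moody-chart value f = 0.0278.
Darcy-Weisbach: ΔP = f(L/D)(ρV²/2) = 0.0278·(121/0.0659)·(854·0.8796²/2) = 0.0278·1836·330.3 = 1.686e+04 Pa.
Head loss h_f = ΔP/(ρg) = 1.686e+04/(854·9.81) = 2.01 m.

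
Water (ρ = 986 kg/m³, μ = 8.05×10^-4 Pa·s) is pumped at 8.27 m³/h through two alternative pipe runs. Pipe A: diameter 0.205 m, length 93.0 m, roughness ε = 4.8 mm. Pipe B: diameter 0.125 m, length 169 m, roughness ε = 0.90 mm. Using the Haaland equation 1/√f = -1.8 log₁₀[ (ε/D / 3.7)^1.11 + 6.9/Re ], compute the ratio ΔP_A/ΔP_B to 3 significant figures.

ΔP_A/ΔP_B ≈ 0.0686

Pipe A: V = Q/A = 0.002297/0.03301 = 0.0696 m/s; Re = 1.748e+04; ε/D = 0.0234; Haaland → f = 0.05378; ΔP_A = f(L/D)(ρV²/2) = 58.26 Pa.
Pipe B: V = Q/A = 0.002297/0.01227 = 0.1872 m/s; Re = 2.866e+04; ε/D = 0.0072; Haaland → f = 0.03636; ΔP_B = f(L/D)(ρV²/2) = 849.2 Pa.
ΔP_A/ΔP_B = 58.26/849.2 = 0.0686.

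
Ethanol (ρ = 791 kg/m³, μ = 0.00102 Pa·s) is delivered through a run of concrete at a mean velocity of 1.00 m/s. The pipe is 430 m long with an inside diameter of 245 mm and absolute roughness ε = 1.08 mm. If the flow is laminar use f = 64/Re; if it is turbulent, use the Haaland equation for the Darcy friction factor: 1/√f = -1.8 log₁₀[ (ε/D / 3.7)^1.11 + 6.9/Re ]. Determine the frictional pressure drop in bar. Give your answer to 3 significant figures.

Reynolds number Re = ρVD/μ = 791 · 1 · 0.245 / 0.00102 = 1.9e+05.
Re > 4000 → turbulent. Relative roughness ε/D = 0.00108/0.245 = 0.00441. Haaland: 1/√f = -1.8 log₁₀[(0.00441/3.7)^1.11 + 6.9/1.9e+05] = -1.8 log₁₀[0.000568 + 3.63e-05] = 5.794, so f = 0.02979.
Darcy-Weisbach: ΔP = f(L/D)(ρV²/2) = 0.02979·(430/0.245)·(791·1²/2) = 0.02979·1755·395.5 = 2.068e+04 Pa.
ΔP = 2.068e+04 Pa = 0.207 bar.

ΔP ≈ 0.207 bar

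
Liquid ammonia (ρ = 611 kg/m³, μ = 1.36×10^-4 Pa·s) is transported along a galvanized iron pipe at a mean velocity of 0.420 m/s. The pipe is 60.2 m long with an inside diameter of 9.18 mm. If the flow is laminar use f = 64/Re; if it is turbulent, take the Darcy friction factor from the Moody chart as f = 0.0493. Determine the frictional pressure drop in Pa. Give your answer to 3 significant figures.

Reynolds number Re = ρVD/μ = 611 · 0.42 · 0.00918 / 0.000136 = 1.732e+04.
Re > 4000 → turbulent; use the Moody-chart value f = 0.0493.
Darcy-Weisbach: ΔP = f(L/D)(ρV²/2) = 0.0493·(60.2/0.00918)·(611·0.42²/2) = 0.0493·6558·53.89 = 1.742e+04 Pa.

ΔP ≈ 17400 Pa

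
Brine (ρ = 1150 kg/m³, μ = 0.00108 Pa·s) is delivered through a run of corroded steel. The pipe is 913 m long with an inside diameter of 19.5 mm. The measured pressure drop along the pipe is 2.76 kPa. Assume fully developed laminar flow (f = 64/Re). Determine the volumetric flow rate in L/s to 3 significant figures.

For laminar flow, f = 64/Re with Re = ρVD/μ, so Darcy-Weisbach reduces to ΔP = 32μLV/D². Solving for V: V = ΔP·D²/(32μL) = 2760·(0.0195)²/(32·0.00108·913) = 0.03326 m/s.
Check: Re = ρVD/μ = 1150·0.03326·0.0195/0.00108 = 690.6 < 2300, so the laminar assumption holds.
Q = V·A = 0.03326·(π/4·0.0195²) = 9.933e-06 m³/s = 0.00993 L/s.

Q ≈ 0.00993 L/s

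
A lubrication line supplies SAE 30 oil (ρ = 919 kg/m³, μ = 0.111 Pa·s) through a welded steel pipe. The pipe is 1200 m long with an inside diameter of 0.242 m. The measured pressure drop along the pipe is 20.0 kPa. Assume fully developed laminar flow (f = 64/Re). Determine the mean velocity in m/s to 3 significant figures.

For laminar flow, f = 64/Re with Re = ρVD/μ, so Darcy-Weisbach reduces to ΔP = 32μLV/D². Solving for V: V = ΔP·D²/(32μL) = 2e+04·(0.242)²/(32·0.111·1200) = 0.2748 m/s.
Check: Re = ρVD/μ = 919·0.2748·0.242/0.111 = 550.6 < 2300, so the laminar assumption holds.

V ≈ 0.275 m/s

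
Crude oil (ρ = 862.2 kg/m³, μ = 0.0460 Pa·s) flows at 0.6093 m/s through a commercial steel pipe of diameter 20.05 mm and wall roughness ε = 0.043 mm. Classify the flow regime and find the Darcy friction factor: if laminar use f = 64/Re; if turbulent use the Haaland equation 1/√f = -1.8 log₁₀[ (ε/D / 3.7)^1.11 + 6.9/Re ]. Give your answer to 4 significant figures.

f ≈ 0.2795

Re = ρVD/μ = 862.2·0.6093·0.02005/0.046 = 229.
Re < 2300 → laminar, so f = 64/Re = 0.2795 (roughness is irrelevant in laminar flow).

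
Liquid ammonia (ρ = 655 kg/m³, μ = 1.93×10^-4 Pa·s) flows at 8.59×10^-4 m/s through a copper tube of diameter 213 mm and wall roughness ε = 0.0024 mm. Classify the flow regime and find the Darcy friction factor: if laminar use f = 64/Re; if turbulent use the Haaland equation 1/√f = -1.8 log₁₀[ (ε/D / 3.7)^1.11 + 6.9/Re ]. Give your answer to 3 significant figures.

f ≈ 0.103

Re = ρVD/μ = 655·0.000859·0.213/0.000193 = 621.
Re < 2300 → laminar, so f = 64/Re = 0.1031 (roughness is irrelevant in laminar flow).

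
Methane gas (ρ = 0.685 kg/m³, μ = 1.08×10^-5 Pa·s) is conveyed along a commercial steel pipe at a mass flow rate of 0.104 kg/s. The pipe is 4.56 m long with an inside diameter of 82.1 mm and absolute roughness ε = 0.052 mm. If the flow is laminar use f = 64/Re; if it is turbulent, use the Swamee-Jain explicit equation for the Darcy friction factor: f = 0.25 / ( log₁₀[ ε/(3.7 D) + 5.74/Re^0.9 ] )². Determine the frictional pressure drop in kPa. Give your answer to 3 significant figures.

A = πD²/4 = π(0.0821)²/4 = 0.005294 m²; mean velocity V = ṁ/(ρA) = 0.104/(0.685 · 0.005294) = 28.68 m/s.
Reynolds number Re = ρVD/μ = 0.685 · 28.68 · 0.0821 / 1.08e-05 = 1.493e+05.
Re > 4000 → turbulent. Relative roughness ε/D = 5.2e-05/0.0821 = 0.000633. Swamee-Jain: f = 0.25/(log₁₀[0.000633/3.7 + 5.74/1.493e+05^0.9])² = 0.25/(log₁₀[0.000171 + 0.000127])² = 0.25/(-3.526)² = 0.02011.
Darcy-Weisbach: ΔP = f(L/D)(ρV²/2) = 0.02011·(4.56/0.0821)·(0.685·28.68²/2) = 0.02011·55.54·281.7 = 314.6 Pa.
ΔP = 314.6 Pa = 0.315 kPa.

ΔP ≈ 0.315 kPa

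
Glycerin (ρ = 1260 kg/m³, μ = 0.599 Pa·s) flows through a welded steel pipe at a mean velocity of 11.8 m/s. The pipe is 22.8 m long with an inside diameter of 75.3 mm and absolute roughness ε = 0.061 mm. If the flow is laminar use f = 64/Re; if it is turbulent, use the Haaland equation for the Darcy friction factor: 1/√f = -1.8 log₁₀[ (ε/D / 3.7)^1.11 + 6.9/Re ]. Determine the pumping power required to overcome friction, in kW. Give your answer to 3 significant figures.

Reynolds number Re = ρVD/μ = 1260 · 11.8 · 0.0753 / 0.599 = 1869.
Re < 2300 → laminar flow, so f = 64/Re = 64/1869 = 0.03424 (the turbulent correlation is not needed).
Darcy-Weisbach: ΔP = f(L/D)(ρV²/2) = 0.03424·(22.8/0.0753)·(1260·11.8²/2) = 0.03424·302.8·8.772e+04 = 9.095e+05 Pa.
Q = V·A = 11.8·0.004453 = 0.05255 m³/s.
Pumping power P = QΔP = 0.05255·9.095e+05 = 47790 W = 47.8 kW.

P ≈ 47.8 kW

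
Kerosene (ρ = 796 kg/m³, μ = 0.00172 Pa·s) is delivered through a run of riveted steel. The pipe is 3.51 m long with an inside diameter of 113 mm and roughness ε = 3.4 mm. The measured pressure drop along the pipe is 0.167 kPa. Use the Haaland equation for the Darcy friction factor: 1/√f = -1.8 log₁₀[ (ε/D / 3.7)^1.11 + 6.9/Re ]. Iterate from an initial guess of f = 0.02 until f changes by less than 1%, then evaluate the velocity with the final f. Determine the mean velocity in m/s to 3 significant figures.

V ≈ 0.480 m/s

Rearranging Darcy-Weisbach: V = √(2·ΔP·D/(f·L·ρ)). With ε/D = 0.0034/0.113 = 0.0301, iterate starting from f = 0.02:
  f = 0.02 → V = √(2·167·0.113/(0.02·3.51·796)) = 0.8218 m/s; Re = ρVD/μ = 4.298e+04; f → 0.05807
  f = 0.05807 → V = 0.4823 m/s; Re = 2.522e+04; f → 0.05857
Converged (Δf/f < 1%). With the final f = 0.05857: V = √(2·167·0.113/(0.05857·3.51·796)) = 0.4802 m/s.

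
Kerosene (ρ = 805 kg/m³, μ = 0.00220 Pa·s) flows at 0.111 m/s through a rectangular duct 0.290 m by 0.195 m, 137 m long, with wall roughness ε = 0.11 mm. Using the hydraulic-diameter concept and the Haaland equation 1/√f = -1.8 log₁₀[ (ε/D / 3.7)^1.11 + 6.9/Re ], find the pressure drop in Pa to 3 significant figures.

Hydraulic diameter D_h = 4A/P = 4·(0.29·0.195)/(2·(0.29+0.195)) = 0.2262/0.97 = 0.2332 m.
Re = ρVD_h/μ = 805·0.111·0.2332/0.0022 = 9471.
ε/D_h = 0.00011/0.2332 = 0.000472; Haaland gives 1/√f = -1.8 log₁₀[4.75e-05+0.000729] = 5.598, so f = 0.03191.
ΔP = f(L/D_h)(ρV²/2) = 0.03191·137/0.2332·4.959 = 92.96 Pa.

ΔP ≈ 93.0 Pa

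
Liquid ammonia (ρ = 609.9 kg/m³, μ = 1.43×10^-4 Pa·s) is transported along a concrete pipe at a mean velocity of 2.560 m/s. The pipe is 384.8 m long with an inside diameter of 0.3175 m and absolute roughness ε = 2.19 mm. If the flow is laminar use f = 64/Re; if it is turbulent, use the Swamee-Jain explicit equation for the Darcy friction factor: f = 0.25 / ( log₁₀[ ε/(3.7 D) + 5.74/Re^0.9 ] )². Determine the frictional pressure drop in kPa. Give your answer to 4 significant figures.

ΔP ≈ 81.38 kPa

Reynolds number Re = ρVD/μ = 609.9 · 2.56 · 0.3175 / 0.000143 = 3.467e+06.
Re > 4000 → turbulent. Relative roughness ε/D = 0.00219/0.3175 = 0.0069. Swamee-Jain: f = 0.25/(log₁₀[0.0069/3.7 + 5.74/3.467e+06^0.9])² = 0.25/(log₁₀[0.00186 + 7.46e-06])² = 0.25/(-2.728)² = 0.0336.
Darcy-Weisbach: ΔP = f(L/D)(ρV²/2) = 0.0336·(384.8/0.3175)·(609.9·2.56²/2) = 0.0336·1212·1999 = 8.138e+04 Pa.
ΔP = 8.138e+04 Pa = 81.38 kPa.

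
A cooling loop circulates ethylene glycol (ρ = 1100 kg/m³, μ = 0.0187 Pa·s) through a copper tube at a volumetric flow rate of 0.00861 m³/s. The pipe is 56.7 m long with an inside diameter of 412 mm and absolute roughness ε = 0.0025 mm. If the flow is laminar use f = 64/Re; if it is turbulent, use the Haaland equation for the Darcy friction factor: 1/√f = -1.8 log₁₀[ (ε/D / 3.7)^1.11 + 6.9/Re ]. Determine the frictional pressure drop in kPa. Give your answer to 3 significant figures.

Cross-sectional area A = πD²/4 = π(0.412)²/4 = 0.1333 m²; mean velocity V = Q/A = 0.00861/0.1333 = 0.06458 m/s.
Reynolds number Re = ρVD/μ = 1100 · 0.06458 · 0.412 / 0.0187 = 1565.
Re < 2300 → laminar flow, so f = 64/Re = 64/1565 = 0.04089 (the turbulent correlation is not needed).
Darcy-Weisbach: ΔP = f(L/D)(ρV²/2) = 0.04089·(56.7/0.412)·(1100·0.06458²/2) = 0.04089·137.6·2.294 = 12.91 Pa.
ΔP = 12.91 Pa = 0.0129 kPa.

ΔP ≈ 0.0129 kPa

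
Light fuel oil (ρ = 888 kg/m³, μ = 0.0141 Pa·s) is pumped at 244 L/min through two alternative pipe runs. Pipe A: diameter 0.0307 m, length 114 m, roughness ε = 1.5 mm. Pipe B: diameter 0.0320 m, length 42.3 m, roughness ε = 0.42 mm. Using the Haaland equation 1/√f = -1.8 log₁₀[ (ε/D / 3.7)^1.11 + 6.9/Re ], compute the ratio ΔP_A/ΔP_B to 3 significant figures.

ΔP_A/ΔP_B ≈ 5.27

Pipe A: V = Q/A = 0.004067/0.0007402 = 5.494 m/s; Re = 1.062e+04; ε/D = 0.0489; Haaland → f = 0.07324; ΔP_A = f(L/D)(ρV²/2) = 3.644e+06 Pa.
Pipe B: V = Q/A = 0.004067/0.0008042 = 5.056 m/s; Re = 1.019e+04; ε/D = 0.0131; Haaland → f = 0.04609; ΔP_B = f(L/D)(ρV²/2) = 6.917e+05 Pa.
ΔP_A/ΔP_B = 3.644e+06/6.917e+05 = 5.27.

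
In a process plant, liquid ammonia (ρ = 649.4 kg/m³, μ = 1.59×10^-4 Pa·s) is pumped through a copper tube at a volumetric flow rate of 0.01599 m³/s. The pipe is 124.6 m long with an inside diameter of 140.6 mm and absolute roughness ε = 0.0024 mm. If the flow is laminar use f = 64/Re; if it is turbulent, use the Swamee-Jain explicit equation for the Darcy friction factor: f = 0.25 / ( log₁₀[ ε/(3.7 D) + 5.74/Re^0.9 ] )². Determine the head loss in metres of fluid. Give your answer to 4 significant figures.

h_f ≈ 0.6231 m

Cross-sectional area A = πD²/4 = π(0.1406)²/4 = 0.01553 m²; mean velocity V = Q/A = 0.01599/0.01553 = 1.03 m/s.
Reynolds number Re = ρVD/μ = 649.4 · 1.03 · 0.1406 / 0.000159 = 5.914e+05.
Re > 4000 → turbulent. Relative roughness ε/D = 2.4e-06/0.1406 = 1.71e-05. Swamee-Jain: f = 0.25/(log₁₀[1.71e-05/3.7 + 5.74/5.914e+05^0.9])² = 0.25/(log₁₀[4.61e-06 + 3.67e-05])² = 0.25/(-4.384)² = 0.01301.
Darcy-Weisbach: ΔP = f(L/D)(ρV²/2) = 0.01301·(124.6/0.1406)·(649.4·1.03²/2) = 0.01301·886.2·344.4 = 3969 Pa.
Head loss h_f = ΔP/(ρg) = 3969/(649.4·9.81) = 0.6231 m.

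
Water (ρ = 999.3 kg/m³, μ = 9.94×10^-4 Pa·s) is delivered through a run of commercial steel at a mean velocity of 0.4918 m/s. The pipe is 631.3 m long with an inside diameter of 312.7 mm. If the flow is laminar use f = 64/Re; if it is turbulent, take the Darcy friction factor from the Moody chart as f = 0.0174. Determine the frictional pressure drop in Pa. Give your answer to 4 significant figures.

ΔP ≈ 4245 Pa

Reynolds number Re = ρVD/μ = 999.3 · 0.4918 · 0.3127 / 0.000994 = 1.546e+05.
Re > 4000 → turbulent; use the Moody-chart value f = 0.0174.
Darcy-Weisbach: ΔP = f(L/D)(ρV²/2) = 0.0174·(631.3/0.3127)·(999.3·0.4918²/2) = 0.0174·2019·120.8 = 4245 Pa.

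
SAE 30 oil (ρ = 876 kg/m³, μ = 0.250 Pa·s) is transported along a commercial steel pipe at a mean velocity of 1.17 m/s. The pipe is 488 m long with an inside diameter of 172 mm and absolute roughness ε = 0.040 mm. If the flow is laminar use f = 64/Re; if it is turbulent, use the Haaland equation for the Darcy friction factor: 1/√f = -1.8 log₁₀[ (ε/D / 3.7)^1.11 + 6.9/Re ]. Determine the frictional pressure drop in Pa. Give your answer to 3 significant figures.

Reynolds number Re = ρVD/μ = 876 · 1.17 · 0.172 / 0.25 = 705.1.
Re < 2300 → laminar flow, so f = 64/Re = 64/705.1 = 0.09076 (the turbulent correlation is not needed).
Darcy-Weisbach: ΔP = f(L/D)(ρV²/2) = 0.09076·(488/0.172)·(876·1.17²/2) = 0.09076·2837·599.6 = 1.544e+05 Pa.

ΔP ≈ 154000 Pa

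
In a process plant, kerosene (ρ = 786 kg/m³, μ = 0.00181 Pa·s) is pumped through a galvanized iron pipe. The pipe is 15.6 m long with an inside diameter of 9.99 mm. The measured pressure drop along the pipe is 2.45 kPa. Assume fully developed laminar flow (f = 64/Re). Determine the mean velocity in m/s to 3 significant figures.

V ≈ 0.271 m/s

For laminar flow, f = 64/Re with Re = ρVD/μ, so Darcy-Weisbach reduces to ΔP = 32μLV/D². Solving for V: V = ΔP·D²/(32μL) = 2450·(0.00999)²/(32·0.00181·15.6) = 0.2706 m/s.
Check: Re = ρVD/μ = 786·0.2706·0.00999/0.00181 = 1174 < 2300, so the laminar assumption holds.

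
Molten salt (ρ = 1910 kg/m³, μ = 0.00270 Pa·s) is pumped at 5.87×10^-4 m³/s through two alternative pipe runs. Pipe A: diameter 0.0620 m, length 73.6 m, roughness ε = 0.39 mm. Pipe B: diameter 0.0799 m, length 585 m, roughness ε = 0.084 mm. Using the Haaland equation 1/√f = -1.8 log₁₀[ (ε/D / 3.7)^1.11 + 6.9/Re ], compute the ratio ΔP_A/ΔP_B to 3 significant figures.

Pipe A: V = Q/A = 0.000587/0.003019 = 0.1944 m/s; Re = 8528; ε/D = 0.00629; Haaland → f = 0.03988; ΔP_A = f(L/D)(ρV²/2) = 1709 Pa.
Pipe B: V = Q/A = 0.000587/0.005014 = 0.1171 m/s; Re = 6617; ε/D = 0.00105; Haaland → f = 0.0358; ΔP_B = f(L/D)(ρV²/2) = 3431 Pa.
ΔP_A/ΔP_B = 1709/3431 = 0.498.

ΔP_A/ΔP_B ≈ 0.498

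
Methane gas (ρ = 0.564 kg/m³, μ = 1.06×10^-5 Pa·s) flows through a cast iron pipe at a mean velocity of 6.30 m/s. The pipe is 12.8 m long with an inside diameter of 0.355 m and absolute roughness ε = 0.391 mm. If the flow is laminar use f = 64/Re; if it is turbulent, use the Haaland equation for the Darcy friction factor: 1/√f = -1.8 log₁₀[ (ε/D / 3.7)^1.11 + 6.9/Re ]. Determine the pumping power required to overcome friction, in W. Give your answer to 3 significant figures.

Reynolds number Re = ρVD/μ = 0.564 · 6.3 · 0.355 / 1.06e-05 = 1.19e+05.
Re > 4000 → turbulent. Relative roughness ε/D = 0.000391/0.355 = 0.0011. Haaland: 1/√f = -1.8 log₁₀[(0.0011/3.7)^1.11 + 6.9/1.19e+05] = -1.8 log₁₀[0.000122 + 5.8e-05] = 6.741, so f = 0.02201.
Darcy-Weisbach: ΔP = f(L/D)(ρV²/2) = 0.02201·(12.8/0.355)·(0.564·6.3²/2) = 0.02201·36.06·11.19 = 8.881 Pa.
Q = V·A = 6.3·0.09898 = 0.6236 m³/s.
Pumping power P = QΔP = 0.6236·8.881 = 5.538 W = 5.54 W.

P ≈ 5.54 W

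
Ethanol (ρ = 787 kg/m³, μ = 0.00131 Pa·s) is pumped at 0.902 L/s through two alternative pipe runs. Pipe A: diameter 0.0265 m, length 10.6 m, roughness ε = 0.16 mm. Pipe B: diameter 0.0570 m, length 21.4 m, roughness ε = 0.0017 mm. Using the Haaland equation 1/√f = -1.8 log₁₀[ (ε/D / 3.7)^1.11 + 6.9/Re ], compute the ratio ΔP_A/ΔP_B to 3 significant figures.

Pipe A: V = Q/A = 0.000902/0.0005515 = 1.635 m/s; Re = 2.604e+04; ε/D = 0.00604; Haaland → f = 0.03498; ΔP_A = f(L/D)(ρV²/2) = 1.473e+04 Pa.
Pipe B: V = Q/A = 0.000902/0.002552 = 0.3535 m/s; Re = 1.21e+04; ε/D = 2.98e-05; Haaland → f = 0.02936; ΔP_B = f(L/D)(ρV²/2) = 541.9 Pa.
ΔP_A/ΔP_B = 1.473e+04/541.9 = 27.2.

ΔP_A/ΔP_B ≈ 27.2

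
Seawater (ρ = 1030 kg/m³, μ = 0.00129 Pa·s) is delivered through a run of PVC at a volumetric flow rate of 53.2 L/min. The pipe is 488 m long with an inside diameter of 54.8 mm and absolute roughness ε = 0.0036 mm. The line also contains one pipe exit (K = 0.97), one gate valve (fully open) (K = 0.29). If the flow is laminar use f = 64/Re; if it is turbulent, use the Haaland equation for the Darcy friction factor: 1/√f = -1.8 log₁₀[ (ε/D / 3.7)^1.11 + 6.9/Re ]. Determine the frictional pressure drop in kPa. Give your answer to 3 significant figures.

ΔP ≈ 17.7 kPa

Q = 53.2 L/min = 53.2/60000 = 0.0008867 m³/s.
Cross-sectional area A = πD²/4 = π(0.0548)²/4 = 0.002359 m²; mean velocity V = Q/A = 0.0008867/0.002359 = 0.3759 m/s.
Reynolds number Re = ρVD/μ = 1030 · 0.3759 · 0.0548 / 0.00129 = 1.645e+04.
Re > 4000 → turbulent. Relative roughness ε/D = 3.6e-06/0.0548 = 6.57e-05. Haaland: 1/√f = -1.8 log₁₀[(6.57e-05/3.7)^1.11 + 6.9/1.645e+04] = -1.8 log₁₀[5.33e-06 + 0.000419] = 6.069, so f = 0.02715.
Total minor-loss coefficient ΣK = 1·0.97 + 1·0.29 = 1.26.
ΔP = [f·L/D + ΣK]·(ρV²/2) = [0.02715·488/0.0548 + 1.26]·(1030·0.3759²/2) = [241.8 + 1.26]·72.78 = 1.769e+04 Pa.
ΔP = 1.769e+04 Pa = 17.7 kPa.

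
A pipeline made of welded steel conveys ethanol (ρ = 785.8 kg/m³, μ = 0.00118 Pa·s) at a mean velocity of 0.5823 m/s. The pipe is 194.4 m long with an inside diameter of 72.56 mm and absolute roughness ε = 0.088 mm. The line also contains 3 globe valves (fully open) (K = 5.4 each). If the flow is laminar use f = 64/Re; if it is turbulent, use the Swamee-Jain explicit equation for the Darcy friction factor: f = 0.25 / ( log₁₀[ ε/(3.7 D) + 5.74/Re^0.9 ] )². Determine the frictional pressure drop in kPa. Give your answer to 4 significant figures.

ΔP ≈ 11.77 kPa

Reynolds number Re = ρVD/μ = 785.8 · 0.5823 · 0.07256 / 0.00118 = 2.814e+04.
Re > 4000 → turbulent. Relative roughness ε/D = 8.8e-05/0.07256 = 0.00121. Swamee-Jain: f = 0.25/(log₁₀[0.00121/3.7 + 5.74/2.814e+04^0.9])² = 0.25/(log₁₀[0.000328 + 0.000568])² = 0.25/(-3.048)² = 0.02692.
Total minor-loss coefficient ΣK = 3·5.4 = 16.2.
ΔP = [f·L/D + ΣK]·(ρV²/2) = [0.02692·194.4/0.07256 + 16.2]·(785.8·0.5823²/2) = [72.11 + 16.2]·133.2 = 1.177e+04 Pa.
ΔP = 1.177e+04 Pa = 11.77 kPa.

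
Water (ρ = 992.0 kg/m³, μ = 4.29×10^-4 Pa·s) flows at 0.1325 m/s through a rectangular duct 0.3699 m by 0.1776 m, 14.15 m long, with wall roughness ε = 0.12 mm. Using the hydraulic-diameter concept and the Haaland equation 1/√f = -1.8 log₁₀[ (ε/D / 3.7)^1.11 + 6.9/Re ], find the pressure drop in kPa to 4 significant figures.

Hydraulic diameter D_h = 4A/P = 4·(0.3699·0.1776)/(2·(0.3699+0.1776)) = 0.2628/1.095 = 0.24 m.
Re = ρVD_h/μ = 992·0.1325·0.24/0.000429 = 7.353e+04.
ε/D_h = 0.00012/0.24 = 0.0005; Haaland gives 1/√f = -1.8 log₁₀[5.07e-05+9.38e-05] = 6.912, so f = 0.02093.
ΔP = f(L/D_h)(ρV²/2) = 0.02093·14.15/0.24·8.708 = 10.75 Pa.
ΔP = 0.01075 kPa.

ΔP ≈ 0.01075 kPa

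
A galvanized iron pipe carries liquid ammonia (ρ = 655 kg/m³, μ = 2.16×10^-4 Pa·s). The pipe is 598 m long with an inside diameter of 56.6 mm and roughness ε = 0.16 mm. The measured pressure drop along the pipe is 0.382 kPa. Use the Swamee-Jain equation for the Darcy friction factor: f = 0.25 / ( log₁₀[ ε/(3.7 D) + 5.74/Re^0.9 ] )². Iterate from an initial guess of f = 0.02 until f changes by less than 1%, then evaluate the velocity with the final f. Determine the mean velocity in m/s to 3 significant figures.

Rearranging Darcy-Weisbach: V = √(2·ΔP·D/(f·L·ρ)). With ε/D = 0.00016/0.0566 = 0.00283, iterate starting from f = 0.02:
  f = 0.02 → V = √(2·382·0.0566/(0.02·598·655)) = 0.0743 m/s; Re = ρVD/μ = 1.275e+04; f → 0.03389
  f = 0.03389 → V = 0.05708 m/s; Re = 9796; f → 0.03557
  f = 0.03557 → V = 0.05571 m/s; Re = 9562; f → 0.03574
Converged (Δf/f < 1%). With the final f = 0.03574: V = √(2·382·0.0566/(0.03574·598·655)) = 0.05558 m/s.

V ≈ 0.0556 m/s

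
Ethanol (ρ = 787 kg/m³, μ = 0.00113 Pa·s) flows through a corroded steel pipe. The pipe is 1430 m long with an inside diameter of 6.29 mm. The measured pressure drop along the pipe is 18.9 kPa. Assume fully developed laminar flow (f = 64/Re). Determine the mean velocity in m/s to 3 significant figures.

For laminar flow, f = 64/Re with Re = ρVD/μ, so Darcy-Weisbach reduces to ΔP = 32μLV/D². Solving for V: V = ΔP·D²/(32μL) = 1.89e+04·(0.00629)²/(32·0.00113·1430) = 0.01446 m/s.
Check: Re = ρVD/μ = 787·0.01446·0.00629/0.00113 = 63.35 < 2300, so the laminar assumption holds.

V ≈ 0.0145 m/s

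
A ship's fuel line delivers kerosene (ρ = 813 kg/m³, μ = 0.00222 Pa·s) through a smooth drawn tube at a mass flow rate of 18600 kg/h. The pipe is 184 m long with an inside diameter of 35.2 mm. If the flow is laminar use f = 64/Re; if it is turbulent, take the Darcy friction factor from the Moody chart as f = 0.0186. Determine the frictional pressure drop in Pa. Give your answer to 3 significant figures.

ṁ = 18600 kg/h = 18600/3600 = 5.167 kg/s.
A = πD²/4 = π(0.0352)²/4 = 0.0009731 m²; mean velocity V = ṁ/(ρA) = 5.167/(813 · 0.0009731) = 6.53 m/s.
Reynolds number Re = ρVD/μ = 813 · 6.53 · 0.0352 / 0.00222 = 8.418e+04.
Re > 4000 → turbulent; use the Moody-chart value f = 0.0186.
Darcy-Weisbach: ΔP = f(L/D)(ρV²/2) = 0.0186·(184/0.0352)·(813·6.53²/2) = 0.0186·5227·1.734e+04 = 1.686e+06 Pa.

ΔP ≈ 1.69×10^6 Pa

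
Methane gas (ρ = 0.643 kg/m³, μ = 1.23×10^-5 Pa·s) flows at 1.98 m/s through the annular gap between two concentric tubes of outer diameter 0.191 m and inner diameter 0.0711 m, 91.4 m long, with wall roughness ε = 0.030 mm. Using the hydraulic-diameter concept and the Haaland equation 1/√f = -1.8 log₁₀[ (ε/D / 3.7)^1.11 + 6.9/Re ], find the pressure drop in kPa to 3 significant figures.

Hydraulic diameter D_h = 4A/P = D_o - D_i = 0.191 - 0.0711 = 0.1199 m.
Re = ρVD_h/μ = 0.643·1.98·0.1199/1.23e-05 = 1.241e+04.
ε/D_h = 3e-05/0.1199 = 0.00025; Haaland gives 1/√f = -1.8 log₁₀[2.35e-05+0.000556] = 5.827, so f = 0.02946.
ΔP = f(L/D_h)(ρV²/2) = 0.02946·91.4/0.1199·1.26 = 28.3 Pa.
ΔP = 0.0283 kPa.

ΔP ≈ 0.0283 kPa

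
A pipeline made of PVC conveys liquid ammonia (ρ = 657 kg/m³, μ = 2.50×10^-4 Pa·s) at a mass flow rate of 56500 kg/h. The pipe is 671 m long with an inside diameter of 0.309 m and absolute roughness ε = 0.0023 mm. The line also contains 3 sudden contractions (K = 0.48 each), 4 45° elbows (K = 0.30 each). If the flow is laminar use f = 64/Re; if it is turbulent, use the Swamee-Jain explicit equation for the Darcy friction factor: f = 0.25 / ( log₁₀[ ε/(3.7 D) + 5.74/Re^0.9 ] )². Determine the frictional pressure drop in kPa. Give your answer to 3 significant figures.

ΔP ≈ 1.16 kPa

ṁ = 56500 kg/h = 56500/3600 = 15.69 kg/s.
A = πD²/4 = π(0.309)²/4 = 0.07499 m²; mean velocity V = ṁ/(ρA) = 15.69/(657 · 0.07499) = 0.3185 m/s.
Reynolds number Re = ρVD/μ = 657 · 0.3185 · 0.309 / 0.00025 = 2.587e+05.
Re > 4000 → turbulent. Relative roughness ε/D = 2.3e-06/0.309 = 7.44e-06. Swamee-Jain: f = 0.25/(log₁₀[7.44e-06/3.7 + 5.74/2.587e+05^0.9])² = 0.25/(log₁₀[2.01e-06 + 7.72e-05])² = 0.25/(-4.101)² = 0.01486.
Total minor-loss coefficient ΣK = 3·0.48 + 4·0.3 = 2.64.
ΔP = [f·L/D + ΣK]·(ρV²/2) = [0.01486·671/0.309 + 2.64]·(657·0.3185²/2) = [32.27 + 2.64]·33.33 = 1164 Pa.
ΔP = 1164 Pa = 1.16 kPa.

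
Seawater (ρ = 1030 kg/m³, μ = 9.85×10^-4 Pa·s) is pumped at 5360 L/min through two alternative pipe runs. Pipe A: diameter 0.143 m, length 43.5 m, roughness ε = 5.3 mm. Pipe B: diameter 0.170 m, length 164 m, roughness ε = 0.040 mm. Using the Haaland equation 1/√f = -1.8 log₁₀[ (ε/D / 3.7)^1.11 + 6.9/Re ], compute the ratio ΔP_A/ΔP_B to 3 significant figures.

ΔP_A/ΔP_B ≈ 2.59

Pipe A: V = Q/A = 0.08933/0.01606 = 5.562 m/s; Re = 8.317e+05; ε/D = 0.0371; Haaland → f = 0.06271; ΔP_A = f(L/D)(ρV²/2) = 3.039e+05 Pa.
Pipe B: V = Q/A = 0.08933/0.0227 = 3.936 m/s; Re = 6.996e+05; ε/D = 0.000235; Haaland → f = 0.01526; ΔP_B = f(L/D)(ρV²/2) = 1.174e+05 Pa.
ΔP_A/ΔP_B = 3.039e+05/1.174e+05 = 2.59.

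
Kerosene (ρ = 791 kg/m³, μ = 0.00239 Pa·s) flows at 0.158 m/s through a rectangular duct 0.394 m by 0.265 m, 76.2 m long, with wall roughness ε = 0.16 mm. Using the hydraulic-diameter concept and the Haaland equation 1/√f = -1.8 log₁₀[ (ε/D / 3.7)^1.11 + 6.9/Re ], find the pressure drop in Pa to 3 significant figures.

Hydraulic diameter D_h = 4A/P = 4·(0.394·0.265)/(2·(0.394+0.265)) = 0.4176/1.318 = 0.3169 m.
Re = ρVD_h/μ = 791·0.158·0.3169/0.00239 = 1.657e+04.
ε/D_h = 0.00016/0.3169 = 0.000505; Haaland gives 1/√f = -1.8 log₁₀[5.13e-05+0.000416] = 5.994, so f = 0.02783.
ΔP = f(L/D_h)(ρV²/2) = 0.02783·76.2/0.3169·9.873 = 66.08 Pa.

ΔP ≈ 66.1 Pa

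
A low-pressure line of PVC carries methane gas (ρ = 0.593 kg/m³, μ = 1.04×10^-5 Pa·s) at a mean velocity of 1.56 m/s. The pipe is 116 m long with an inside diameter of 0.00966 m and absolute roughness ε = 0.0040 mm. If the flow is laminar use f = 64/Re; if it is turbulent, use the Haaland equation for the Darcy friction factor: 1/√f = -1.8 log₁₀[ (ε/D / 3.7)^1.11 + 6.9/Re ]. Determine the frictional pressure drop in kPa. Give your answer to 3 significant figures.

ΔP ≈ 0.645 kPa

Reynolds number Re = ρVD/μ = 0.593 · 1.56 · 0.00966 / 1.04e-05 = 859.3.
Re < 2300 → laminar flow, so f = 64/Re = 64/859.3 = 0.07448 (the turbulent correlation is not needed).
Darcy-Weisbach: ΔP = f(L/D)(ρV²/2) = 0.07448·(116/0.00966)·(0.593·1.56²/2) = 0.07448·1.201e+04·0.7216 = 645.4 Pa.
ΔP = 645.4 Pa = 0.645 kPa.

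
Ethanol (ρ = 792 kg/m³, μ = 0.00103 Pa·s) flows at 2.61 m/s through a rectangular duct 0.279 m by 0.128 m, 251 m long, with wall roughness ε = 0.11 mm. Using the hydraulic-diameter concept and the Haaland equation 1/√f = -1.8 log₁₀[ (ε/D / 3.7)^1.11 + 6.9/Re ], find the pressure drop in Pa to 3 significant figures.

ΔP ≈ 71800 Pa

Hydraulic diameter D_h = 4A/P = 4·(0.279·0.128)/(2·(0.279+0.128)) = 0.1428/0.814 = 0.1755 m.
Re = ρVD_h/μ = 792·2.61·0.1755/0.00103 = 3.522e+05.
ε/D_h = 0.00011/0.1755 = 0.000627; Haaland gives 1/√f = -1.8 log₁₀[6.52e-05+1.96e-05] = 7.329, so f = 0.01862.
ΔP = f(L/D_h)(ρV²/2) = 0.01862·251/0.1755·2698 = 7.183e+04 Pa.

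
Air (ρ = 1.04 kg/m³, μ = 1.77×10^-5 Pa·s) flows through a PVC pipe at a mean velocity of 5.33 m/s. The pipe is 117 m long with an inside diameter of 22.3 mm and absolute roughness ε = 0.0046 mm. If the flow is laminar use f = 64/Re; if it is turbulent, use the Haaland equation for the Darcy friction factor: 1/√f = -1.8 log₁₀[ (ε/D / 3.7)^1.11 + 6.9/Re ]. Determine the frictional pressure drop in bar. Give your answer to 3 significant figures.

ΔP ≈ 0.0266 bar

Reynolds number Re = ρVD/μ = 1.04 · 5.33 · 0.0223 / 1.77e-05 = 6984.
Re > 4000 → turbulent. Relative roughness ε/D = 4.6e-06/0.0223 = 0.000206. Haaland: 1/√f = -1.8 log₁₀[(0.000206/3.7)^1.11 + 6.9/6984] = -1.8 log₁₀[1.9e-05 + 0.000988] = 5.395, so f = 0.03436.
Darcy-Weisbach: ΔP = f(L/D)(ρV²/2) = 0.03436·(117/0.0223)·(1.04·5.33²/2) = 0.03436·5247·14.77 = 2663 Pa.
ΔP = 2663 Pa = 0.0266 bar.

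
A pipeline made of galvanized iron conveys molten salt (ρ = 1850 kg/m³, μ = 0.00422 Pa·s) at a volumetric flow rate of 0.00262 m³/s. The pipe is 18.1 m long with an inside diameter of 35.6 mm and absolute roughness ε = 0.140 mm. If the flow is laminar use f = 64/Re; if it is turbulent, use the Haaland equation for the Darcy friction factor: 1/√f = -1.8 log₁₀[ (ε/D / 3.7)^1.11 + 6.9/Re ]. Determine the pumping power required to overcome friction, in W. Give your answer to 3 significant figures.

P ≈ 261 W

Cross-sectional area A = πD²/4 = π(0.0356)²/4 = 0.0009954 m²; mean velocity V = Q/A = 0.00262/0.0009954 = 2.632 m/s.
Reynolds number Re = ρVD/μ = 1850 · 2.632 · 0.0356 / 0.00422 = 4.108e+04.
Re > 4000 → turbulent. Relative roughness ε/D = 0.00014/0.0356 = 0.00393. Haaland: 1/√f = -1.8 log₁₀[(0.00393/3.7)^1.11 + 6.9/4.108e+04] = -1.8 log₁₀[0.0005 + 0.000168] = 5.715, so f = 0.03062.
Darcy-Weisbach: ΔP = f(L/D)(ρV²/2) = 0.03062·(18.1/0.0356)·(1850·2.632²/2) = 0.03062·508.4·6409 = 9.977e+04 Pa.
Pumping power P = QΔP = 0.00262·9.977e+04 = 261.4 W = 261 W.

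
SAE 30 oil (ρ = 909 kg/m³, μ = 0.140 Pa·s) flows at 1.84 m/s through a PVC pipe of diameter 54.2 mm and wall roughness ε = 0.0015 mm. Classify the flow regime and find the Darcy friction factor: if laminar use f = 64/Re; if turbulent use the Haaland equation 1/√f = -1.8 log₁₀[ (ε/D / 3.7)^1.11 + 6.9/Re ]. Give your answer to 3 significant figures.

Re = ρVD/μ = 909·1.84·0.0542/0.14 = 647.5.
Re < 2300 → laminar, so f = 64/Re = 0.09884 (roughness is irrelevant in laminar flow).

f ≈ 0.0988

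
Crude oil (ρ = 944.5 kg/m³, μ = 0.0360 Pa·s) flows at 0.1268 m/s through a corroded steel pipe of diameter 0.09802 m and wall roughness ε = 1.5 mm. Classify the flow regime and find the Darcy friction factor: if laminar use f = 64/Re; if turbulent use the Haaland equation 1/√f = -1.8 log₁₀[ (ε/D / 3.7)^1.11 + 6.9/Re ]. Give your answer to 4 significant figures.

Re = ρVD/μ = 944.5·0.1268·0.09802/0.036 = 326.1.
Re < 2300 → laminar, so f = 64/Re = 0.1963 (roughness is irrelevant in laminar flow).

f ≈ 0.1963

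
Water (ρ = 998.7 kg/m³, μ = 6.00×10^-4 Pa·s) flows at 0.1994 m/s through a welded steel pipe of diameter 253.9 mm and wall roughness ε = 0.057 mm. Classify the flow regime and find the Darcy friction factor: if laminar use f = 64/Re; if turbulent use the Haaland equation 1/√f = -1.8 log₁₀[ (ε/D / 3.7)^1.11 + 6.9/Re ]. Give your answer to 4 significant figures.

f ≈ 0.01940

Re = ρVD/μ = 998.7·0.1994·0.2539/0.0006 = 8.427e+04.
Re > 4000 → turbulent. ε/D = 5.7e-05/0.2539 = 0.000224; Haaland: 1/√f = -1.8 log₁₀[2.09e-05 + 8.19e-05] = 7.179, so f = 0.0194.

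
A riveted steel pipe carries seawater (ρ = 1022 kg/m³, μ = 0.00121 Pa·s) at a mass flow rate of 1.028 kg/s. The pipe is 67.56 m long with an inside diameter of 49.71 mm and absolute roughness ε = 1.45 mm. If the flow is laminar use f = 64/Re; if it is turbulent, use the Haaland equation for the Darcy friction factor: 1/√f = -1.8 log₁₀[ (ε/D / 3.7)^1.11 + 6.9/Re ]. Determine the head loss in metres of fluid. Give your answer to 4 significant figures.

A = πD²/4 = π(0.04971)²/4 = 0.001941 m²; mean velocity V = ṁ/(ρA) = 1.028/(1022 · 0.001941) = 0.5183 m/s.
Reynolds number Re = ρVD/μ = 1022 · 0.5183 · 0.04971 / 0.00121 = 2.176e+04.
Re > 4000 → turbulent. Relative roughness ε/D = 0.00145/0.04971 = 0.0292. Haaland: 1/√f = -1.8 log₁₀[(0.0292/3.7)^1.11 + 6.9/2.176e+04] = -1.8 log₁₀[0.00463 + 0.000317] = 4.151, so f = 0.05805.
Darcy-Weisbach: ΔP = f(L/D)(ρV²/2) = 0.05805·(67.56/0.04971)·(1022·0.5183²/2) = 0.05805·1359·137.3 = 1.083e+04 Pa.
Head loss h_f = ΔP/(ρg) = 1.083e+04/(1022·9.81) = 1.080 m.

h_f ≈ 1.080 m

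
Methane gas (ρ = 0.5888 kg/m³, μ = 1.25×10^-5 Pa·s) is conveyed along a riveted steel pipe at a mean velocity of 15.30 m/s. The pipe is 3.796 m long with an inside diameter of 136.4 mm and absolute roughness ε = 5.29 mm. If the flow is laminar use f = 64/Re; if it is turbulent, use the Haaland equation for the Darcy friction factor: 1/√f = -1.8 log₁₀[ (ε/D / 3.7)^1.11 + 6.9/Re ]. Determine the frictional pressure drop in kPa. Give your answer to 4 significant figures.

Reynolds number Re = ρVD/μ = 0.5888 · 15.3 · 0.1364 / 1.25e-05 = 9.83e+04.
Re > 4000 → turbulent. Relative roughness ε/D = 0.00529/0.1364 = 0.0388. Haaland: 1/√f = -1.8 log₁₀[(0.0388/3.7)^1.11 + 6.9/9.83e+04] = -1.8 log₁₀[0.00635 + 7.02e-05] = 3.947, so f = 0.0642.
Darcy-Weisbach: ΔP = f(L/D)(ρV²/2) = 0.0642·(3.796/0.1364)·(0.5888·15.3²/2) = 0.0642·27.83·68.92 = 123.1 Pa.
ΔP = 123.1 Pa = 0.1231 kPa.

ΔP ≈ 0.1231 kPa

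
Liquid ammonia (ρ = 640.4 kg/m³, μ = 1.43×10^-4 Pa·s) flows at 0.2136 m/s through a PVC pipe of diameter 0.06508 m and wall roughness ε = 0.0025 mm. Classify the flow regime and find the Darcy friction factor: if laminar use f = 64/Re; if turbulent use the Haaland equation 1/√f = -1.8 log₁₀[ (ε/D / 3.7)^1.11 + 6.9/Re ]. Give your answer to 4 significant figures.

Re = ρVD/μ = 640.4·0.2136·0.06508/0.000143 = 6.225e+04.
Re > 4000 → turbulent. ε/D = 2.5e-06/0.06508 = 3.84e-05; Haaland: 1/√f = -1.8 log₁₀[2.94e-06 + 0.000111] = 7.099, so f = 0.01984.

f ≈ 0.01984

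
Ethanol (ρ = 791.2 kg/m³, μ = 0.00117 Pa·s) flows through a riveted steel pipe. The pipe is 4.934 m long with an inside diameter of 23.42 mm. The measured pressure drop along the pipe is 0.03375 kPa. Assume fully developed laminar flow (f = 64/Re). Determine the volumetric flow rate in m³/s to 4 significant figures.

For laminar flow, f = 64/Re with Re = ρVD/μ, so Darcy-Weisbach reduces to ΔP = 32μLV/D². Solving for V: V = ΔP·D²/(32μL) = 33.75·(0.02342)²/(32·0.00117·4.934) = 0.1002 m/s.
Check: Re = ρVD/μ = 791.2·0.1002·0.02342/0.00117 = 1587 < 2300, so the laminar assumption holds.
Q = V·A = 0.1002·(π/4·0.02342²) = 4.317e-05 m³/s = 4.317×10^-5 m³/s.

Q ≈ 4.317×10^-5 m³/s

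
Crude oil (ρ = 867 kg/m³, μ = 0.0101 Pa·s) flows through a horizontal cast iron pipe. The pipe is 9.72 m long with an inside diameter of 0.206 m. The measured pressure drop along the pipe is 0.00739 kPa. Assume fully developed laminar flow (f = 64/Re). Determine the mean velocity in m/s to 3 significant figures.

For laminar flow, f = 64/Re with Re = ρVD/μ, so Darcy-Weisbach reduces to ΔP = 32μLV/D². Solving for V: V = ΔP·D²/(32μL) = 7.39·(0.206)²/(32·0.0101·9.72) = 0.09983 m/s.
Check: Re = ρVD/μ = 867·0.09983·0.206/0.0101 = 1765 < 2300, so the laminar assumption holds.

V ≈ 0.0998 m/s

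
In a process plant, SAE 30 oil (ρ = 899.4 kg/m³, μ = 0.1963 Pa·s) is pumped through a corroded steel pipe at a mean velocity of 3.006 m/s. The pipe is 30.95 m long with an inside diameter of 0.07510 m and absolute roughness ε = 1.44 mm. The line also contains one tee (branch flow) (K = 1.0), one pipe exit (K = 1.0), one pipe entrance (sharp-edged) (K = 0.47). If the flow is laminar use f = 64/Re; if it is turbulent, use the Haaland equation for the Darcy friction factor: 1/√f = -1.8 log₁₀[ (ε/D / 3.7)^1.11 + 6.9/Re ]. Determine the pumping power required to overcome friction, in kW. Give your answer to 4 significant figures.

Reynolds number Re = ρVD/μ = 899.4 · 3.006 · 0.0751 / 0.196 = 1034.
Re < 2300 → laminar flow, so f = 64/Re = 64/1034 = 0.06188 (the turbulent correlation is not needed).
Total minor-loss coefficient ΣK = 1·1 + 1·1 + 1·0.47 = 2.47.
ΔP = [f·L/D + ΣK]·(ρV²/2) = [0.06188·30.95/0.0751 + 2.47]·(899.4·3.006²/2) = [25.5 + 2.47]·4064 = 1.137e+05 Pa.
Q = V·A = 3.006·0.00443 = 0.01332 m³/s.
Pumping power P = QΔP = 0.01332·1.137e+05 = 1513.4 W = 1.513 kW.

P ≈ 1.513 kW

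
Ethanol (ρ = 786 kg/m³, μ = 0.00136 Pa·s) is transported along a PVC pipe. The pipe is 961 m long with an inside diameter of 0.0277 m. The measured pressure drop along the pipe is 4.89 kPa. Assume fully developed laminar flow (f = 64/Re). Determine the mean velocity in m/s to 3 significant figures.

For laminar flow, f = 64/Re with Re = ρVD/μ, so Darcy-Weisbach reduces to ΔP = 32μLV/D². Solving for V: V = ΔP·D²/(32μL) = 4890·(0.0277)²/(32·0.00136·961) = 0.08971 m/s.
Check: Re = ρVD/μ = 786·0.08971·0.0277/0.00136 = 1436 < 2300, so the laminar assumption holds.

V ≈ 0.0897 m/s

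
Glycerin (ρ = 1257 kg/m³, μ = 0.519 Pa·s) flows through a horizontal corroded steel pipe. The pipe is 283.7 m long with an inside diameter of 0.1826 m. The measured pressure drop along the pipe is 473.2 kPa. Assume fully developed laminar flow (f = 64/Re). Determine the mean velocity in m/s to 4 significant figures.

V ≈ 3.349 m/s

For laminar flow, f = 64/Re with Re = ρVD/μ, so Darcy-Weisbach reduces to ΔP = 32μLV/D². Solving for V: V = ΔP·D²/(32μL) = 4.732e+05·(0.1826)²/(32·0.519·283.7) = 3.349 m/s.
Check: Re = ρVD/μ = 1257·3.349·0.1826/0.519 = 1481 < 2300, so the laminar assumption holds.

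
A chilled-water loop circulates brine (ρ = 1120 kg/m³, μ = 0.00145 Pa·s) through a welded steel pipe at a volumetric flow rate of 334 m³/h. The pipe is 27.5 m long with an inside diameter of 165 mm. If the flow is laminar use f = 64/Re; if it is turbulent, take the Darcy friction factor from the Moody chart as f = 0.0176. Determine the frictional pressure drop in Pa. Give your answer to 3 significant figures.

Q = 334 m³/h = 334/3600 = 0.09278 m³/s.
Cross-sectional area A = πD²/4 = π(0.165)²/4 = 0.02138 m²; mean velocity V = Q/A = 0.09278/0.02138 = 4.339 m/s.
Reynolds number Re = ρVD/μ = 1120 · 4.339 · 0.165 / 0.00145 = 5.53e+05.
Re > 4000 → turbulent; use the Moody-chart value f = 0.0176.
Darcy-Weisbach: ΔP = f(L/D)(ρV²/2) = 0.0176·(27.5/0.165)·(1120·4.339²/2) = 0.0176·166.7·1.054e+04 = 3.093e+04 Pa.

ΔP ≈ 30900 Pa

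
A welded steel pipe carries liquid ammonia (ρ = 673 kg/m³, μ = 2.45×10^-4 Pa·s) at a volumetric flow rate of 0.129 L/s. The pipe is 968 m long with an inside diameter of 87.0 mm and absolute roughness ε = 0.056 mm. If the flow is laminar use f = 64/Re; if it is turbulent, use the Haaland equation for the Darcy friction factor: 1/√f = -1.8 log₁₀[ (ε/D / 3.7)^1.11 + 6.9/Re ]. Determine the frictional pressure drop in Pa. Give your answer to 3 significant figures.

Q = 0.129 L/s = 0.129/1000 = 0.000129 m³/s.
Cross-sectional area A = πD²/4 = π(0.087)²/4 = 0.005945 m²; mean velocity V = Q/A = 0.000129/0.005945 = 0.0217 m/s.
Reynolds number Re = ρVD/μ = 673 · 0.0217 · 0.087 / 0.000245 = 5186.
Re > 4000 → turbulent. Relative roughness ε/D = 5.6e-05/0.087 = 0.000644. Haaland: 1/√f = -1.8 log₁₀[(0.000644/3.7)^1.11 + 6.9/5186] = -1.8 log₁₀[6.71e-05 + 0.00133] = 5.138, so f = 0.03788.
Darcy-Weisbach: ΔP = f(L/D)(ρV²/2) = 0.03788·(968/0.087)·(673·0.0217²/2) = 0.03788·1.113e+04·0.1585 = 66.78 Pa.

ΔP ≈ 66.8 Pa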